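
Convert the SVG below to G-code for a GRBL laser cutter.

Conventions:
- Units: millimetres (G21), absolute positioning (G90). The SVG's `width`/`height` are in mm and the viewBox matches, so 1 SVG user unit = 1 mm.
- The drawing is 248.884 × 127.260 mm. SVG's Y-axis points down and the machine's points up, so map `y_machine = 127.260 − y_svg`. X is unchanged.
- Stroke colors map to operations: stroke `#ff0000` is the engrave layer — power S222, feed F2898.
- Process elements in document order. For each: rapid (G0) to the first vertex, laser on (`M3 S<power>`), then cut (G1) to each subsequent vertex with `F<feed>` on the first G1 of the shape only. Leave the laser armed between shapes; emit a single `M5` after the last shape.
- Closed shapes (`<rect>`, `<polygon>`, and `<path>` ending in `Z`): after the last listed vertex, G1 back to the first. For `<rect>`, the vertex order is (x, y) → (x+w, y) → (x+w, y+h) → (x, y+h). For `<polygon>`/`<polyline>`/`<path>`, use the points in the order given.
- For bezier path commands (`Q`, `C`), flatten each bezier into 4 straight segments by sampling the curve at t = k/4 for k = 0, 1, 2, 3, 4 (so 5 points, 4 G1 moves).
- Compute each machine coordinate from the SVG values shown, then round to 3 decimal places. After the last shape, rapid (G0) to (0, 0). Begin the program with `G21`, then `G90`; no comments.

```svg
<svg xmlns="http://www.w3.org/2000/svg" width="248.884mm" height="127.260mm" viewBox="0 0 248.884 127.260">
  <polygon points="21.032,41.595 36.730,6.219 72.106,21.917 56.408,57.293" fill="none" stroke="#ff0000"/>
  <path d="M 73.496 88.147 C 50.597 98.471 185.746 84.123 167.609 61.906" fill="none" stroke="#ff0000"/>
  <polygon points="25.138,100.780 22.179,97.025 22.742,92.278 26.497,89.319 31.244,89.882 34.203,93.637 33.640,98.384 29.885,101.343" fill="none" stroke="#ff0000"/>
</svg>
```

1 u = 1 mm; y_m = 127.260 − y.

[1] `<polygon>` regular polygon, #ff0000→engrave S222 F2898: (21.032,85.665) → (36.730,121.041) → (72.106,105.343) → (56.408,69.967) → (21.032,85.665) (closed)

[2] `<path>` cubic bezier, #ff0000→engrave S222 F2898: (73.496,39.113) → (81.091,35.733) → (118.767,40.031) → (157.335,50.429) → (167.609,65.354)

[3] `<polygon>` regular polygon, #ff0000→engrave S222 F2898: (25.138,26.480) → (22.179,30.235) → (22.742,34.982) → (26.497,37.941) → (31.244,37.378) → (34.203,33.623) → (33.640,28.876) → (29.885,25.917) → (25.138,26.480) (closed)

G21
G90
G0 X21.032 Y85.665
M3 S222
G1 X36.730 Y121.041 F2898
G1 X72.106 Y105.343
G1 X56.408 Y69.967
G1 X21.032 Y85.665
G0 X73.496 Y39.113
M3 S222
G1 X81.091 Y35.733 F2898
G1 X118.767 Y40.031
G1 X157.335 Y50.429
G1 X167.609 Y65.354
G0 X25.138 Y26.480
M3 S222
G1 X22.179 Y30.235 F2898
G1 X22.742 Y34.982
G1 X26.497 Y37.941
G1 X31.244 Y37.378
G1 X34.203 Y33.623
G1 X33.640 Y28.876
G1 X29.885 Y25.917
G1 X25.138 Y26.480
M5
G0 X0.000 Y0.000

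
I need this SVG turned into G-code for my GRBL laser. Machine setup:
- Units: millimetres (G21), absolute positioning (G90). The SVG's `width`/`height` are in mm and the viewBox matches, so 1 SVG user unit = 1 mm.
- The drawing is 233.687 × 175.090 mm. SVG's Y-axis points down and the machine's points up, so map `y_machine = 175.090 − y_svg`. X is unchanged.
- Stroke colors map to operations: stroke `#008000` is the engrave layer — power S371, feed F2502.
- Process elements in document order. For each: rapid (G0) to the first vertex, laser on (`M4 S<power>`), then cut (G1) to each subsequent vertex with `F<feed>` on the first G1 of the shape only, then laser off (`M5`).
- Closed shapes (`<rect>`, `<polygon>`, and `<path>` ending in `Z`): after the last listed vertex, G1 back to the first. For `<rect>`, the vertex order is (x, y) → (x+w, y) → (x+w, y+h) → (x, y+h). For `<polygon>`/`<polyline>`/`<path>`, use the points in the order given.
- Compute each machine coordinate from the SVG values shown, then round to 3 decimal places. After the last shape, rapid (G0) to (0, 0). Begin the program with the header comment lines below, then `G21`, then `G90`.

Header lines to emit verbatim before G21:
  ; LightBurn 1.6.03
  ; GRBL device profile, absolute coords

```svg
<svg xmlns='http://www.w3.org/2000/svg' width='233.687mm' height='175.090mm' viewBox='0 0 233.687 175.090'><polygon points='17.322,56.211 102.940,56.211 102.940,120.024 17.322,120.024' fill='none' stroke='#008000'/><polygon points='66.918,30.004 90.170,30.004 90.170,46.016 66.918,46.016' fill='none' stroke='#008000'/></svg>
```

; LightBurn 1.6.03
; GRBL device profile, absolute coords
G21
G90
G0 X17.322 Y118.879
M4 S371
G1 X102.940 Y118.879 F2502
G1 X102.940 Y55.066
G1 X17.322 Y55.066
G1 X17.322 Y118.879
M5
G0 X66.918 Y145.086
M4 S371
G1 X90.170 Y145.086 F2502
G1 X90.170 Y129.074
G1 X66.918 Y129.074
G1 X66.918 Y145.086
M5
G0 X0.000 Y0.000

Since the viewBox matches the mm dimensions, user units are millimetres directly. The only transform is the Y-flip y_m = 175.090 − y_svg.

Shape 1 is a rectangle drawn with `<polygon>`. Its stroke #008000 means engrave at S371, F2502. After flipping Y the toolpath is (17.322,118.879) → (102.940,118.879) → (102.940,55.066) → (17.322,55.066) → (17.322,118.879), returning to the start.

Shape 2 is a rectangle drawn with `<polygon>`. Its stroke #008000 means engrave at S371, F2502. After flipping Y the toolpath is (66.918,145.086) → (90.170,145.086) → (90.170,129.074) → (66.918,129.074) → (66.918,145.086), returning to the start.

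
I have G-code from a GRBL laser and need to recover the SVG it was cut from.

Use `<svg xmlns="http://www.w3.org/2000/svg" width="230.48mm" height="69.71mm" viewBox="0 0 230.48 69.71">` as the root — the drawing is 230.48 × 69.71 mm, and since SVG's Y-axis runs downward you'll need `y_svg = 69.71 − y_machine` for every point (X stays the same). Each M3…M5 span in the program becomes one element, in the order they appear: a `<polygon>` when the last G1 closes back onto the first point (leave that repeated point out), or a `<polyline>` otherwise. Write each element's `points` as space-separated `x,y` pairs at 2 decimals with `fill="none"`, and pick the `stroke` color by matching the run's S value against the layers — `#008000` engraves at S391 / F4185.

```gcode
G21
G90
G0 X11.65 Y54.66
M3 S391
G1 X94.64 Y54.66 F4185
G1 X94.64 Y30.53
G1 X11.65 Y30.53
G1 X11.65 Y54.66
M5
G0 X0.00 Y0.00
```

Each laser-on run becomes one SVG element. Flip Y back into SVG space with y_svg = 69.71 − y_machine. Every run uses S391, so all elements get stroke `#008000` (engrave).

Run 1: The run returns to its start, so emit a `<polygon>` with points (Y-flipped): 11.65,15.05 94.64,15.05 94.64,39.18 11.65,39.18.

<svg xmlns="http://www.w3.org/2000/svg" width="230.48mm" height="69.71mm" viewBox="0 0 230.48 69.71">
  <polygon points="11.65,15.05 94.64,15.05 94.64,39.18 11.65,39.18" fill="none" stroke="#008000"/>
</svg>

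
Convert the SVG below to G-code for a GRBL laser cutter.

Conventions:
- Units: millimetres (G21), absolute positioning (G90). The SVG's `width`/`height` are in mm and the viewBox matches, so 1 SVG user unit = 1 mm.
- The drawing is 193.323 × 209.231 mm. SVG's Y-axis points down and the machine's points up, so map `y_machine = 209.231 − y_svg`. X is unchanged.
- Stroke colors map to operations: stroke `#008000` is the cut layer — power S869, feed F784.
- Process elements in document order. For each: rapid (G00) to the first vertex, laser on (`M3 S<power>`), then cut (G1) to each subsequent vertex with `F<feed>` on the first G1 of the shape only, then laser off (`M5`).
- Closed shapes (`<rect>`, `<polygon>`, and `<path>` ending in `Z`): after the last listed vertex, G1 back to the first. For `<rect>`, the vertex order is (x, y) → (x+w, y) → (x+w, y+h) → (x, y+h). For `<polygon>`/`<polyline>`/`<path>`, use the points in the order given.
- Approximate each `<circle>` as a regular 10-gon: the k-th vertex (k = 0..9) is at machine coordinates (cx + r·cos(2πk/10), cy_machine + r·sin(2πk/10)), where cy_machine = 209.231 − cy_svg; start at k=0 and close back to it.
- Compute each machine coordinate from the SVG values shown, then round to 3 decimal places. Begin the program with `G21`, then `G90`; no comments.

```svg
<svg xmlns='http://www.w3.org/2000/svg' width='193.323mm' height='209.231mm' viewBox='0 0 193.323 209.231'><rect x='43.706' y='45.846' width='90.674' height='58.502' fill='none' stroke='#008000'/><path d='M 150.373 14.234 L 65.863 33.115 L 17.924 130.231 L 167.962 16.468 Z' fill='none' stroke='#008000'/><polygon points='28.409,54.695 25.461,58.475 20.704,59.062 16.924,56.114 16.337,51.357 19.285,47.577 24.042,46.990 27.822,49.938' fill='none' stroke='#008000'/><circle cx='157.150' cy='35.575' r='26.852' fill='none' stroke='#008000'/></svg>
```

G21
G90
G00 X43.706 Y163.385
M3 S869
G1 X134.380 Y163.385 F784
G1 X134.380 Y104.883
G1 X43.706 Y104.883
G1 X43.706 Y163.385
M5
G00 X150.373 Y194.997
M3 S869
G1 X65.863 Y176.116 F784
G1 X17.924 Y79.000
G1 X167.962 Y192.763
G1 X150.373 Y194.997
M5
G00 X28.409 Y154.536
M3 S869
G1 X25.461 Y150.756 F784
G1 X20.704 Y150.169
G1 X16.924 Y153.117
G1 X16.337 Y157.874
G1 X19.285 Y161.654
G1 X24.042 Y162.241
G1 X27.822 Y159.293
G1 X28.409 Y154.536
M5
G00 X184.002 Y173.656
M3 S869
G1 X178.874 Y189.439 F784
G1 X165.448 Y199.194
G1 X148.852 Y199.194
G1 X135.426 Y189.439
G1 X130.298 Y173.656
G1 X135.426 Y157.873
G1 X148.852 Y148.118
G1 X165.448 Y148.118
G1 X178.874 Y157.873
G1 X184.002 Y173.656
M5

1 u = 1 mm; y_m = 209.231 − y.

[1] `<rect>` rectangle, #008000→cut S869 F784: (43.706,163.385) → (134.380,163.385) → (134.380,104.883) → (43.706,104.883) → (43.706,163.385) (closed)

[2] `<path>` closed polygon, #008000→cut S869 F784: (150.373,194.997) → (65.863,176.116) → (17.924,79.000) → (167.962,192.763) → (150.373,194.997) (closed)

[3] `<polygon>` regular polygon, #008000→cut S869 F784: (28.409,154.536) → (25.461,150.756) → (20.704,150.169) → (16.924,153.117) → (16.337,157.874) → (19.285,161.654) → (24.042,162.241) → (27.822,159.293) → (28.409,154.536) (closed)

[4] `<circle>` circle, #008000→cut S869 F784: (184.002,173.656) → (178.874,189.439) → (165.448,199.194) → (148.852,199.194) → (135.426,189.439) → (130.298,173.656) → (135.426,157.873) → (148.852,148.118) → (165.448,148.118) → (178.874,157.873) → (184.002,173.656) (closed)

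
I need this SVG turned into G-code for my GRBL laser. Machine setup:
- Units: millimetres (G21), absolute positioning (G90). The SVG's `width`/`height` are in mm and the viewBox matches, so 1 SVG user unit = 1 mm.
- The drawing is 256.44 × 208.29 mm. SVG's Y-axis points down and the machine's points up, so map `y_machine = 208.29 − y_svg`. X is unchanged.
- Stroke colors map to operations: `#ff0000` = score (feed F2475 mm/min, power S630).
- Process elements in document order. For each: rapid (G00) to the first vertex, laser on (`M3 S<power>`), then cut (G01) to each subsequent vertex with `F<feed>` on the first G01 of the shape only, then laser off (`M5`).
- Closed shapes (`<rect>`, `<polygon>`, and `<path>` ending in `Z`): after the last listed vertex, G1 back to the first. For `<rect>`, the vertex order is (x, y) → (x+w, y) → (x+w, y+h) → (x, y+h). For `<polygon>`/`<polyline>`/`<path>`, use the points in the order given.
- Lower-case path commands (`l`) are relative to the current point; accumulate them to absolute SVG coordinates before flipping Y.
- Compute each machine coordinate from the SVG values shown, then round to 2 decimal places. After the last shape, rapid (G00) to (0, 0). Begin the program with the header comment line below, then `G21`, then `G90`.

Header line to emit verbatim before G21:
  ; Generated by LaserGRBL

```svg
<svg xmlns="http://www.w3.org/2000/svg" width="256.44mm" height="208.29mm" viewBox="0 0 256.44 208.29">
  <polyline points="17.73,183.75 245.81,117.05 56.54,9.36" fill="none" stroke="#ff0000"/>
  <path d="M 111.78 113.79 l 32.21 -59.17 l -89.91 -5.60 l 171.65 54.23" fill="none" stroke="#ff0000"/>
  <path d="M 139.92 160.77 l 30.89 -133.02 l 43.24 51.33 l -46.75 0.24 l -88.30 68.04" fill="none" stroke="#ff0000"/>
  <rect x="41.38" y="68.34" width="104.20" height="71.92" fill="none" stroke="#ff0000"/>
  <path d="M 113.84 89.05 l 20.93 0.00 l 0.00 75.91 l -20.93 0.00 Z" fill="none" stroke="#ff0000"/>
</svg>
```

viewBox `0 0 256.44 208.29` with mm width/height → 1 unit = 1 mm. Flip: y_m = 208.29 − y_svg.

**Shape 1** — `<polyline>` open polyline, stroke `#ff0000` → score (S630, F2475). Machine vertices: (17.73,24.54) → (245.81,91.24) → (56.54,198.93). Open path.

**Shape 2** — `<path>` open polyline, stroke `#ff0000` → score (S630, F2475). Machine vertices: (111.78,94.50) → (143.99,153.67) → (54.08,159.27) → (225.73,105.04). Open path.

**Shape 3** — `<path>` open polyline, stroke `#ff0000` → score (S630, F2475). Machine vertices: (139.92,47.52) → (170.81,180.54) → (214.05,129.21) → (167.30,128.97) → (79.00,60.93). Open path.

**Shape 4** — `<rect>` rectangle, stroke `#ff0000` → score (S630, F2475). Machine vertices: (41.38,139.95) → (145.58,139.95) → (145.58,68.03) → (41.38,68.03) → (41.38,139.95). Closed: final G1 returns to the first vertex.

**Shape 5** — `<path>` rectangle, stroke `#ff0000` → score (S630, F2475). Machine vertices: (113.84,119.24) → (134.77,119.24) → (134.77,43.33) → (113.84,43.33) → (113.84,119.24). Closed: final G1 returns to the first vertex.

; Generated by LaserGRBL
G21
G90
G00 X17.73 Y24.54
M3 S630
G01 X245.81 Y91.24 F2475
G01 X56.54 Y198.93
M5
G00 X111.78 Y94.50
M3 S630
G01 X143.99 Y153.67 F2475
G01 X54.08 Y159.27
G01 X225.73 Y105.04
M5
G00 X139.92 Y47.52
M3 S630
G01 X170.81 Y180.54 F2475
G01 X214.05 Y129.21
G01 X167.30 Y128.97
G01 X79.00 Y60.93
M5
G00 X41.38 Y139.95
M3 S630
G01 X145.58 Y139.95 F2475
G01 X145.58 Y68.03
G01 X41.38 Y68.03
G01 X41.38 Y139.95
M5
G00 X113.84 Y119.24
M3 S630
G01 X134.77 Y119.24 F2475
G01 X134.77 Y43.33
G01 X113.84 Y43.33
G01 X113.84 Y119.24
M5
G00 X0.00 Y0.00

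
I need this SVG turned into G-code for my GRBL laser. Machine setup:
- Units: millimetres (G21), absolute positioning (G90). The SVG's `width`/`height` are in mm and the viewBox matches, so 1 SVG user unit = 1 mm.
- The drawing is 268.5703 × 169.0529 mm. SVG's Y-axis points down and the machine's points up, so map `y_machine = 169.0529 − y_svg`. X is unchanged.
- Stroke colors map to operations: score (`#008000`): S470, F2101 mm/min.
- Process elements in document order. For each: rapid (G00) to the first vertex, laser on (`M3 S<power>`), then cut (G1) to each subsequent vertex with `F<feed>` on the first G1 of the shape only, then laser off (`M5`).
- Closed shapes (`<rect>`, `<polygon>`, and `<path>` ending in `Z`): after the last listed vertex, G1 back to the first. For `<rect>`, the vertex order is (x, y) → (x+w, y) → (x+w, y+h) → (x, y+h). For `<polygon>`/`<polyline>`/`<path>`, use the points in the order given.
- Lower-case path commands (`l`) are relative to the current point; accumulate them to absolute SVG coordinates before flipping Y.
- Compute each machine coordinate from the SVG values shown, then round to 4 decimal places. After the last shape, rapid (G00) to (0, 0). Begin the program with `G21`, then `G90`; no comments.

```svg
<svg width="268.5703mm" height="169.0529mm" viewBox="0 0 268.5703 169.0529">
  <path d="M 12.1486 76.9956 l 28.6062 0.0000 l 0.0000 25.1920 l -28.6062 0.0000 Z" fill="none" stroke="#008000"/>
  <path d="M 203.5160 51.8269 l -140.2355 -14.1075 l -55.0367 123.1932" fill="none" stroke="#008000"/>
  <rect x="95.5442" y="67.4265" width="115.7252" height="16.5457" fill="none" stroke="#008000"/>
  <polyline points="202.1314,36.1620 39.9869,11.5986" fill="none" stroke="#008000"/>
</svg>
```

Since the viewBox matches the mm dimensions, user units are millimetres directly. The only transform is the Y-flip y_m = 169.0529 − y_svg.

Shape 1 is a rectangle drawn with `<path>`. Its stroke #008000 means score at S470, F2101. After flipping Y the toolpath is (12.1486,92.0573) → (40.7548,92.0573) → (40.7548,66.8653) → (12.1486,66.8653) → (12.1486,92.0573), returning to the start.

Shape 2 is a open polyline drawn with `<path>`. Its stroke #008000 means score at S470, F2101. After flipping Y the toolpath is (203.5160,117.2260) → (63.2805,131.3335) → (8.2438,8.1403).

Shape 3 is a rectangle drawn with `<rect>`. Its stroke #008000 means score at S470, F2101. After flipping Y the toolpath is (95.5442,101.6264) → (211.2694,101.6264) → (211.2694,85.0807) → (95.5442,85.0807) → (95.5442,101.6264), returning to the start.

Shape 4 is a line segment drawn with `<polyline>`. Its stroke #008000 means score at S470, F2101. After flipping Y the toolpath is (202.1314,132.8909) → (39.9869,157.4543).

G21
G90
G00 X12.1486 Y92.0573
M3 S470
G1 X40.7548 Y92.0573 F2101
G1 X40.7548 Y66.8653
G1 X12.1486 Y66.8653
G1 X12.1486 Y92.0573
M5
G00 X203.5160 Y117.2260
M3 S470
G1 X63.2805 Y131.3335 F2101
G1 X8.2438 Y8.1403
M5
G00 X95.5442 Y101.6264
M3 S470
G1 X211.2694 Y101.6264 F2101
G1 X211.2694 Y85.0807
G1 X95.5442 Y85.0807
G1 X95.5442 Y101.6264
M5
G00 X202.1314 Y132.8909
M3 S470
G1 X39.9869 Y157.4543 F2101
M5
G00 X0.0000 Y0.0000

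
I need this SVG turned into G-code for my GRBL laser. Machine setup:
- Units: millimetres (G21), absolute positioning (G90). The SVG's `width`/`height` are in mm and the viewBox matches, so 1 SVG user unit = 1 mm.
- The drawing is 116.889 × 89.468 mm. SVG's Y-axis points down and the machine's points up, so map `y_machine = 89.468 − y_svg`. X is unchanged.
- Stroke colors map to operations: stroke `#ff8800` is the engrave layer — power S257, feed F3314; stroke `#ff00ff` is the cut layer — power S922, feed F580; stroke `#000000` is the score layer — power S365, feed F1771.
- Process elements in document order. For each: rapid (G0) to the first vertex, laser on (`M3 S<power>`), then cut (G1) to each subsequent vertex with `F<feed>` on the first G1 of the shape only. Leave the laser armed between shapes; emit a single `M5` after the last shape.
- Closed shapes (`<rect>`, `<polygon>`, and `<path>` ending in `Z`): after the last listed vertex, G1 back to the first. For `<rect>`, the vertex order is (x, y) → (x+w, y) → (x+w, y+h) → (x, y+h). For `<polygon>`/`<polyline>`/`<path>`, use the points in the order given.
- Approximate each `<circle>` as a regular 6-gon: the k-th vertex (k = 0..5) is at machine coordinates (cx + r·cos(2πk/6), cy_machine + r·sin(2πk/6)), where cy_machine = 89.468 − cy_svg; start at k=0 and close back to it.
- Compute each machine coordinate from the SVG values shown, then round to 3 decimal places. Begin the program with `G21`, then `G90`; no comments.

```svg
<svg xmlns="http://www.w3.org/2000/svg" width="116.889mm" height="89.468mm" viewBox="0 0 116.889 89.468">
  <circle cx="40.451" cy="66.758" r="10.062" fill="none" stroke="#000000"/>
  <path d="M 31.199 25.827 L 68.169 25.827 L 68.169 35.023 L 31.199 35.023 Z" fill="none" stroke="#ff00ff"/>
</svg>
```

viewBox `0 0 116.889 89.468` with mm width/height → 1 unit = 1 mm. Flip: y_m = 89.468 − y_svg.

**Shape 1** — `<circle>` circle, stroke `#000000` → score (S365, F1771). Machine vertices: (50.513,22.710) → (45.482,31.424) → (35.420,31.424) → (30.389,22.710) → (35.420,13.996) → (45.482,13.996) → (50.513,22.710). Closed: final G1 returns to the first vertex.

**Shape 2** — `<path>` rectangle, stroke `#ff00ff` → cut (S922, F580). Machine vertices: (31.199,63.641) → (68.169,63.641) → (68.169,54.445) → (31.199,54.445) → (31.199,63.641). Closed: final G1 returns to the first vertex.

G21
G90
G0 X50.513 Y22.710
M3 S365
G1 X45.482 Y31.424 F1771
G1 X35.420 Y31.424
G1 X30.389 Y22.710
G1 X35.420 Y13.996
G1 X45.482 Y13.996
G1 X50.513 Y22.710
G0 X31.199 Y63.641
M3 S922
G1 X68.169 Y63.641 F580
G1 X68.169 Y54.445
G1 X31.199 Y54.445
G1 X31.199 Y63.641
M5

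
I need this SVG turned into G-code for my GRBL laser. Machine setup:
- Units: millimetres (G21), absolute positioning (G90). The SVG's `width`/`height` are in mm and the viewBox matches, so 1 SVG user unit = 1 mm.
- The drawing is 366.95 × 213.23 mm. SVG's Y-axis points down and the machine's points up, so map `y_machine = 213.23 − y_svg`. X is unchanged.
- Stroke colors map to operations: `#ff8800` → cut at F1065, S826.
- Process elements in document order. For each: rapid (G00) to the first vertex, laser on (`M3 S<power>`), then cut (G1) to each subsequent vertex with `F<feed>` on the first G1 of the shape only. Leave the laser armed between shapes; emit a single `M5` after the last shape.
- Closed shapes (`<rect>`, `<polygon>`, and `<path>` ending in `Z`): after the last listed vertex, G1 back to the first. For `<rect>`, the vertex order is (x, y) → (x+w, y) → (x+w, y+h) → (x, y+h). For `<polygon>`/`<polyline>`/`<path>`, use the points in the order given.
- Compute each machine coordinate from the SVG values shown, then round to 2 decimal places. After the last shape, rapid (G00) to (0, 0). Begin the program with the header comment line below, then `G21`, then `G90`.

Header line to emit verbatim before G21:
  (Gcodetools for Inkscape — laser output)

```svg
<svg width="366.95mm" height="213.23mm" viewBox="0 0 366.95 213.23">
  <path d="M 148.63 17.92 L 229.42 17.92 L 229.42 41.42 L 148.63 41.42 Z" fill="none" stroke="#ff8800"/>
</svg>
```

(Gcodetools for Inkscape — laser output)
G21
G90
G00 X148.63 Y195.31
M3 S826
G1 X229.42 Y195.31 F1065
G1 X229.42 Y171.81
G1 X148.63 Y171.81
G1 X148.63 Y195.31
M5
G00 X0.00 Y0.00

1 u = 1 mm; y_m = 213.23 − y.

[1] `<path>` rectangle, #ff8800→cut S826 F1065: (148.63,195.31) → (229.42,195.31) → (229.42,171.81) → (148.63,171.81) → (148.63,195.31) (closed)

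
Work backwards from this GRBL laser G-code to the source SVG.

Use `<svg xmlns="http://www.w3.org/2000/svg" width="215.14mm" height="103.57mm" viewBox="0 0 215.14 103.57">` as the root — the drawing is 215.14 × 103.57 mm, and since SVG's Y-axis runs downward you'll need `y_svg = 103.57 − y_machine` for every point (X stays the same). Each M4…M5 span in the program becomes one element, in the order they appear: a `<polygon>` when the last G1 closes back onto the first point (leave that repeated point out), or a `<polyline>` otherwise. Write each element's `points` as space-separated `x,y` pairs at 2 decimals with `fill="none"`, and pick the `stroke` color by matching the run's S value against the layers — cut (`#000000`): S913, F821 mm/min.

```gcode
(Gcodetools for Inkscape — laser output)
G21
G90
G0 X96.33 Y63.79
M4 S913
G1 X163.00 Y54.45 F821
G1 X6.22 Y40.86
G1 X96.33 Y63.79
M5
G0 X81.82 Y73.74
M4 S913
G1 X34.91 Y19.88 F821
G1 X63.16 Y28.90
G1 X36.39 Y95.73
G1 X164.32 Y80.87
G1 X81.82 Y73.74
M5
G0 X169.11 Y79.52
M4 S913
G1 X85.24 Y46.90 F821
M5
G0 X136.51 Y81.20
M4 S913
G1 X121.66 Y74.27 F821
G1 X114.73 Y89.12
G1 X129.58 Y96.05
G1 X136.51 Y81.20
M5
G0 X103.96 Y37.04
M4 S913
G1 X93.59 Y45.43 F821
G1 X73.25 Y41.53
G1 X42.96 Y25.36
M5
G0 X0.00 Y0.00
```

Machine Y-up, SVG Y-down with viewBox height 103.57, so y_svg = 103.57 − y_machine; X carries over. Every run uses S913, so all elements get stroke `#000000` (cut).

Run 1: The run returns to its start, so emit a `<polygon>` with points (Y-flipped): 96.33,39.78 163.00,49.12 6.22,62.71.

Run 2: The run returns to its start, so emit a `<polygon>` with points (Y-flipped): 81.82,29.83 34.91,83.69 63.16,74.67 36.39,7.84 164.32,22.70.

Run 3: The run is open, so emit a `<polyline>` with points (Y-flipped): 169.11,24.05 85.24,56.67.

Run 4: The run returns to its start, so emit a `<polygon>` with points (Y-flipped): 136.51,22.37 121.66,29.30 114.73,14.45 129.58,7.52.

Run 5: The run is open, so emit a `<polyline>` with points (Y-flipped): 103.96,66.53 93.59,58.14 73.25,62.04 42.96,78.21.

<svg xmlns="http://www.w3.org/2000/svg" width="215.14mm" height="103.57mm" viewBox="0 0 215.14 103.57">
  <polygon points="96.33,39.78 163.00,49.12 6.22,62.71" fill="none" stroke="#000000"/>
  <polygon points="81.82,29.83 34.91,83.69 63.16,74.67 36.39,7.84 164.32,22.70" fill="none" stroke="#000000"/>
  <polyline points="169.11,24.05 85.24,56.67" fill="none" stroke="#000000"/>
  <polygon points="136.51,22.37 121.66,29.30 114.73,14.45 129.58,7.52" fill="none" stroke="#000000"/>
  <polyline points="103.96,66.53 93.59,58.14 73.25,62.04 42.96,78.21" fill="none" stroke="#000000"/>
</svg>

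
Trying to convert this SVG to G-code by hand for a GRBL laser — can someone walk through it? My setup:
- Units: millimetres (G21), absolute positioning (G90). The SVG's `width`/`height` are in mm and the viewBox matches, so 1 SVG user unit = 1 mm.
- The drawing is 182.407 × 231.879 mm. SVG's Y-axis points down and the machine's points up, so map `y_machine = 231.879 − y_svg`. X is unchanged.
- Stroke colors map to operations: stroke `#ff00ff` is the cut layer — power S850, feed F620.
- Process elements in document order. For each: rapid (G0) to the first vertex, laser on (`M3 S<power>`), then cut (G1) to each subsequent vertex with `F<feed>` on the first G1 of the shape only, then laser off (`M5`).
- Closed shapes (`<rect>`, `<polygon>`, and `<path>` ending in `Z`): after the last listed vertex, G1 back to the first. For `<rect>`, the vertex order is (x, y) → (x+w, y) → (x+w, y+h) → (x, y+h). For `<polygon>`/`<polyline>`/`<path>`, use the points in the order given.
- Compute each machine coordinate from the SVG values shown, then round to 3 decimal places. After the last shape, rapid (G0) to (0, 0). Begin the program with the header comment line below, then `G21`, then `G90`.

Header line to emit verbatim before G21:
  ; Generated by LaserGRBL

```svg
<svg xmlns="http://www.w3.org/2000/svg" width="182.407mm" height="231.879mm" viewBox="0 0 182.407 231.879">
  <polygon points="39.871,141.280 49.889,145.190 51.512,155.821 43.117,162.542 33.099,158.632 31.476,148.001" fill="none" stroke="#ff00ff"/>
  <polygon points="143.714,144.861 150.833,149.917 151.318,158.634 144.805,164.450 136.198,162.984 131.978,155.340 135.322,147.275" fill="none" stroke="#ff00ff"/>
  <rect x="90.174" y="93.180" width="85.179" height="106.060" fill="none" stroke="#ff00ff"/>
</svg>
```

1 u = 1 mm; y_m = 231.879 − y.

[1] `<polygon>` regular polygon, #ff00ff→cut S850 F620: (39.871,90.599) → (49.889,86.689) → (51.512,76.058) → (43.117,69.337) → (33.099,73.247) → (31.476,83.878) → (39.871,90.599) (closed)

[2] `<polygon>` regular polygon, #ff00ff→cut S850 F620: (143.714,87.018) → (150.833,81.962) → (151.318,73.245) → (144.805,67.429) → (136.198,68.895) → (131.978,76.539) → (135.322,84.604) → (143.714,87.018) (closed)

[3] `<rect>` rectangle, #ff00ff→cut S850 F620: (90.174,138.699) → (175.353,138.699) → (175.353,32.639) → (90.174,32.639) → (90.174,138.699) (closed)

; Generated by LaserGRBL
G21
G90
G0 X39.871 Y90.599
M3 S850
G1 X49.889 Y86.689 F620
G1 X51.512 Y76.058
G1 X43.117 Y69.337
G1 X33.099 Y73.247
G1 X31.476 Y83.878
G1 X39.871 Y90.599
M5
G0 X143.714 Y87.018
M3 S850
G1 X150.833 Y81.962 F620
G1 X151.318 Y73.245
G1 X144.805 Y67.429
G1 X136.198 Y68.895
G1 X131.978 Y76.539
G1 X135.322 Y84.604
G1 X143.714 Y87.018
M5
G0 X90.174 Y138.699
M3 S850
G1 X175.353 Y138.699 F620
G1 X175.353 Y32.639
G1 X90.174 Y32.639
G1 X90.174 Y138.699
M5
G0 X0.000 Y0.000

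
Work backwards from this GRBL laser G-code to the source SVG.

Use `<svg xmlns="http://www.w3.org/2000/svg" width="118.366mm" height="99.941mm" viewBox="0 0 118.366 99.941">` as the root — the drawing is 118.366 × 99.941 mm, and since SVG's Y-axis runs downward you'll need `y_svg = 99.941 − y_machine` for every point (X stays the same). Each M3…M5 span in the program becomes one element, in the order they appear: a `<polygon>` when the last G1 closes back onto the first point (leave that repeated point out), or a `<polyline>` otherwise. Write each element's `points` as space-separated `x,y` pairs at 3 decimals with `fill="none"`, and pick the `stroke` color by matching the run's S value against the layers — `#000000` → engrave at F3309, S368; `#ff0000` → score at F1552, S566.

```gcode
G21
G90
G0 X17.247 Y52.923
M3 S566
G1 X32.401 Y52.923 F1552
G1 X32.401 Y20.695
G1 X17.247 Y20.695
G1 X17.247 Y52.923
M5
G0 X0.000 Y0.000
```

Each laser-on run becomes one SVG element. Flip Y back into SVG space with y_svg = 99.941 − y_machine. Every run uses S566, so all elements get stroke `#ff0000` (score).

Run 1: The run returns to its start, so emit a `<polygon>` with points (Y-flipped): 17.247,47.018 32.401,47.018 32.401,79.246 17.247,79.246.

<svg xmlns="http://www.w3.org/2000/svg" width="118.366mm" height="99.941mm" viewBox="0 0 118.366 99.941">
  <polygon points="17.247,47.018 32.401,47.018 32.401,79.246 17.247,79.246" fill="none" stroke="#ff0000"/>
</svg>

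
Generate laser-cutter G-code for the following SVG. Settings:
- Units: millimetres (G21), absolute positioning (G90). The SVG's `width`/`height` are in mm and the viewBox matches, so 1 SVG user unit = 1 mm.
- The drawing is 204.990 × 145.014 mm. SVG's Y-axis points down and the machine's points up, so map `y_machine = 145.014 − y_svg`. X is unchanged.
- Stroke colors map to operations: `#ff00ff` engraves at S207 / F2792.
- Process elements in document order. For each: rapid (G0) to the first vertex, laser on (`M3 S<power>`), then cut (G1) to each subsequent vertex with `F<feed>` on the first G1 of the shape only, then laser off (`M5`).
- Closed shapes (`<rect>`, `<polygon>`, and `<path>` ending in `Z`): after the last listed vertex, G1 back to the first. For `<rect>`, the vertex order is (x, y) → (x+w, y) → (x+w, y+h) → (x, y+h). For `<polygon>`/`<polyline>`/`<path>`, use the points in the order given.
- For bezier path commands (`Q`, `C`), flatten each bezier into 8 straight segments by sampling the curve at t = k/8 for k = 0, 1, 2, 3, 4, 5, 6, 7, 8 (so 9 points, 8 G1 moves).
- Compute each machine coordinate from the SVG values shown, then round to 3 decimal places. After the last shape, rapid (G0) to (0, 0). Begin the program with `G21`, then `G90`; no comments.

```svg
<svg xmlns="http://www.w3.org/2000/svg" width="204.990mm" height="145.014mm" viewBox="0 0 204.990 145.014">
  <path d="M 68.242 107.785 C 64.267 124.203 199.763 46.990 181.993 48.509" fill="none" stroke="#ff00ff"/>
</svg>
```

G21
G90
G0 X68.242 Y37.229
M3 S207
G1 X72.717 Y35.125 F2792
G1 X86.838 Y39.778
G1 X107.172 Y49.170
G1 X130.291 Y61.280
G1 X152.762 Y74.088
G1 X171.157 Y85.575
G1 X182.044 Y93.721
G1 X181.993 Y96.505
M5
G0 X0.000 Y0.000

1 u = 1 mm; y_m = 145.014 − y.

[1] `<path>` cubic bezier, #ff00ff→engrave S207 F2792: (68.242,37.229) → (72.717,35.125) → (86.838,39.778) → (107.172,49.170) → (130.291,61.280) → (152.762,74.088) → (171.157,85.575) → (182.044,93.721) → (181.993,96.505)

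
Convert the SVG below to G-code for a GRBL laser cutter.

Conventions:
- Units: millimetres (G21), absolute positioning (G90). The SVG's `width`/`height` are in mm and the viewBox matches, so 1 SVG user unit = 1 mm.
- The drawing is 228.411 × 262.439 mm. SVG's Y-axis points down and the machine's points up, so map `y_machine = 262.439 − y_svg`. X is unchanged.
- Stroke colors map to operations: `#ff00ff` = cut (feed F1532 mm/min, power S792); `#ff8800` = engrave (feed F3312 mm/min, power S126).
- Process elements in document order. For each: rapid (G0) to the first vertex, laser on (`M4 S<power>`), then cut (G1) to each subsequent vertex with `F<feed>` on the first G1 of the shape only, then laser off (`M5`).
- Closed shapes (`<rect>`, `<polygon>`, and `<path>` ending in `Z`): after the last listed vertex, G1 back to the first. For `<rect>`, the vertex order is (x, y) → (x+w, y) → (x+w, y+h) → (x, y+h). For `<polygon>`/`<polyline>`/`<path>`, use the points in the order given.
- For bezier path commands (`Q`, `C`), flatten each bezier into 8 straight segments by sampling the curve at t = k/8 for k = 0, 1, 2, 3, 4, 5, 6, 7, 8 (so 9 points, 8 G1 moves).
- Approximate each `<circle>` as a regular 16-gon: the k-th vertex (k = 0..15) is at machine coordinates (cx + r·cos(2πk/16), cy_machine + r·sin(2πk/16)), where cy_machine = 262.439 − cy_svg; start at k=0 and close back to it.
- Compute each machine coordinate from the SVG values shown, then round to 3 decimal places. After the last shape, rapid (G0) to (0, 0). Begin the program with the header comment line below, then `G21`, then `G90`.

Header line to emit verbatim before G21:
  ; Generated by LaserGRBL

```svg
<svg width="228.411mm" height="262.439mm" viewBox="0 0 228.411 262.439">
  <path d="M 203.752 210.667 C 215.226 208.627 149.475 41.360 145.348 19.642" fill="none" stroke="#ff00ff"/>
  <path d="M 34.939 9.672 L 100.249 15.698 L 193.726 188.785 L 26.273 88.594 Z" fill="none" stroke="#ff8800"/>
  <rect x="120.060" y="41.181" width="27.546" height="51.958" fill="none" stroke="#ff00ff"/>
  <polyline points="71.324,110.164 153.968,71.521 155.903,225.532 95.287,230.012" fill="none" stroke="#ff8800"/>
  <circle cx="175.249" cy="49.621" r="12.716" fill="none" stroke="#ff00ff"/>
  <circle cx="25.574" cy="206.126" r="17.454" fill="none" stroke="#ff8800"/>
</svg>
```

1 u = 1 mm; y_m = 262.439 − y.

[1] `<path>` cubic bezier, #ff00ff→cut S792 F1532: (203.752,51.772) → (204.706,59.675) → (200.047,79.426) → (191.403,107.384) → (180.400,139.905) → (168.666,173.349) → (157.828,204.074) → (149.513,228.437) → (145.348,242.797)

[2] `<path>` closed polygon, #ff8800→engrave S126 F3312: (34.939,252.767) → (100.249,246.741) → (193.726,73.654) → (26.273,173.845) → (34.939,252.767) (closed)

[3] `<rect>` rectangle, #ff00ff→cut S792 F1532: (120.060,221.258) → (147.606,221.258) → (147.606,169.300) → (120.060,169.300) → (120.060,221.258) (closed)

[4] `<polyline>` open polyline, #ff8800→engrave S126 F3312: (71.324,152.275) → (153.968,190.918) → (155.903,36.907) → (95.287,32.427)

[5] `<circle>` circle, #ff00ff→cut S792 F1532: (187.965,212.818) → (186.997,217.684) → (184.241,221.810) → (180.115,224.566) → (175.249,225.534) → (170.383,224.566) → (166.257,221.810) → (163.501,217.684) → (162.533,212.818) → (163.501,207.952) → (166.257,203.826) → (170.383,201.070) → (175.249,200.102) → (180.115,201.070) → (184.241,203.826) → (186.997,207.952) → (187.965,212.818) (closed)

[6] `<circle>` circle, #ff8800→engrave S126 F3312: (43.028,56.313) → (41.699,62.992) → (37.916,68.655) → (32.253,72.438) → (25.574,73.767) → (18.895,72.438) → (13.232,68.655) → (9.449,62.992) → (8.120,56.313) → (9.449,49.634) → (13.232,43.971) → (18.895,40.188) → (25.574,38.859) → (32.253,40.188) → (37.916,43.971) → (41.699,49.634) → (43.028,56.313) (closed)

; Generated by LaserGRBL
G21
G90
G0 X203.752 Y51.772
M4 S792
G1 X204.706 Y59.675 F1532
G1 X200.047 Y79.426
G1 X191.403 Y107.384
G1 X180.400 Y139.905
G1 X168.666 Y173.349
G1 X157.828 Y204.074
G1 X149.513 Y228.437
G1 X145.348 Y242.797
M5
G0 X34.939 Y252.767
M4 S126
G1 X100.249 Y246.741 F3312
G1 X193.726 Y73.654
G1 X26.273 Y173.845
G1 X34.939 Y252.767
M5
G0 X120.060 Y221.258
M4 S792
G1 X147.606 Y221.258 F1532
G1 X147.606 Y169.300
G1 X120.060 Y169.300
G1 X120.060 Y221.258
M5
G0 X71.324 Y152.275
M4 S126
G1 X153.968 Y190.918 F3312
G1 X155.903 Y36.907
G1 X95.287 Y32.427
M5
G0 X187.965 Y212.818
M4 S792
G1 X186.997 Y217.684 F1532
G1 X184.241 Y221.810
G1 X180.115 Y224.566
G1 X175.249 Y225.534
G1 X170.383 Y224.566
G1 X166.257 Y221.810
G1 X163.501 Y217.684
G1 X162.533 Y212.818
G1 X163.501 Y207.952
G1 X166.257 Y203.826
G1 X170.383 Y201.070
G1 X175.249 Y200.102
G1 X180.115 Y201.070
G1 X184.241 Y203.826
G1 X186.997 Y207.952
G1 X187.965 Y212.818
M5
G0 X43.028 Y56.313
M4 S126
G1 X41.699 Y62.992 F3312
G1 X37.916 Y68.655
G1 X32.253 Y72.438
G1 X25.574 Y73.767
G1 X18.895 Y72.438
G1 X13.232 Y68.655
G1 X9.449 Y62.992
G1 X8.120 Y56.313
G1 X9.449 Y49.634
G1 X13.232 Y43.971
G1 X18.895 Y40.188
G1 X25.574 Y38.859
G1 X32.253 Y40.188
G1 X37.916 Y43.971
G1 X41.699 Y49.634
G1 X43.028 Y56.313
M5
G0 X0.000 Y0.000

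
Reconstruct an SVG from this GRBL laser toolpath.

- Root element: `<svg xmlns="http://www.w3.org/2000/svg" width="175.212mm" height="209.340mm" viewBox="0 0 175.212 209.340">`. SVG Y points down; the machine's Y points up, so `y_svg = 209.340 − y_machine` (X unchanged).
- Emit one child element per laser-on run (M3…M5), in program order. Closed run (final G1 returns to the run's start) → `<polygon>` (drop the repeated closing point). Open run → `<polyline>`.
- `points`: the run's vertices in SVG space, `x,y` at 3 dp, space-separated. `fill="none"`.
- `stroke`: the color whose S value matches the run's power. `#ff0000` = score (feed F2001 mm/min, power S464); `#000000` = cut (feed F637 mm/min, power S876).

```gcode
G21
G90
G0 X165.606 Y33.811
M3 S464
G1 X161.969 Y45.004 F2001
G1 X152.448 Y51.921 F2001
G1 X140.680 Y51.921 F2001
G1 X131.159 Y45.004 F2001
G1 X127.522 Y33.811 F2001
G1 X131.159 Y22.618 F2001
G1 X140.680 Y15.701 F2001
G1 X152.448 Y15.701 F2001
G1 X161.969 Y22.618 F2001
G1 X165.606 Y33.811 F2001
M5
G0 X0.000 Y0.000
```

<svg xmlns="http://www.w3.org/2000/svg" width="175.212mm" height="209.340mm" viewBox="0 0 175.212 209.340">
  <polygon points="165.606,175.529 161.969,164.336 152.448,157.419 140.680,157.419 131.159,164.336 127.522,175.529 131.159,186.722 140.680,193.639 152.448,193.639 161.969,186.722" fill="none" stroke="#ff0000"/>
</svg>

Each laser-on run becomes one SVG element. Flip Y back into SVG space with y_svg = 209.340 − y_machine. Every run uses S464, so all elements get stroke `#ff0000` (score).

Run 1: The run returns to its start, so emit a `<polygon>` with points (Y-flipped): 165.606,175.529 161.969,164.336 152.448,157.419 140.680,157.419 131.159,164.336 127.522,175.529 131.159,186.722 140.680,193.639 152.448,193.639 161.969,186.722.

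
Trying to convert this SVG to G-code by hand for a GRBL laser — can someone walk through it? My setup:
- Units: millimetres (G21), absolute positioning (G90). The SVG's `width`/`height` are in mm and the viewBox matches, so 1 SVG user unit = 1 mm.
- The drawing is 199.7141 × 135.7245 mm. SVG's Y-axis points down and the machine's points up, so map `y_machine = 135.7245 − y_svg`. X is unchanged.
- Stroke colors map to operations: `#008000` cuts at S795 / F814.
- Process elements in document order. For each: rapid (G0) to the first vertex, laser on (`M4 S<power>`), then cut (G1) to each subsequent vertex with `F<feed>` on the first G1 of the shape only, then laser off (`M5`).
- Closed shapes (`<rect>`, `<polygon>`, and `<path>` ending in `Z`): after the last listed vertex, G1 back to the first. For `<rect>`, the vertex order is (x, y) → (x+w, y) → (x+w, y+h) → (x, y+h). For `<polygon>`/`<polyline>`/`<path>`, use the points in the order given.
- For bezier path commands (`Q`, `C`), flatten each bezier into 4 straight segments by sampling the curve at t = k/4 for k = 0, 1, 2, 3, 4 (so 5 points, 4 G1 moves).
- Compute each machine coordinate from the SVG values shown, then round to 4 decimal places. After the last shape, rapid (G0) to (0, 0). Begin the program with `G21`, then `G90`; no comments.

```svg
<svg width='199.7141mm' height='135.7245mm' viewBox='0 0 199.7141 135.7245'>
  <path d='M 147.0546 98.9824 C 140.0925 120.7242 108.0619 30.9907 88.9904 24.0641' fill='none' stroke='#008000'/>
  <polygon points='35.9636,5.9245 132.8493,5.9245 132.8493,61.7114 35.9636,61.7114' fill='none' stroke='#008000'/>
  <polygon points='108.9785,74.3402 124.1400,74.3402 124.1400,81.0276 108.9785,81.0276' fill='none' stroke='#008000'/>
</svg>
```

viewBox `0 0 199.7141 135.7245` with mm width/height → 1 unit = 1 mm. Flip: y_m = 135.7245 − y_svg.

**Shape 1** — `<path>` cubic bezier, stroke `#008000` → cut (S795, F814). Control points (SVG): P0=(147.0546,98.9824), P1=(140.0925,120.7242), P2=(108.0619,30.9907), P3=(88.9904,24.0641); sampled at t=k/4. Machine vertices: (147.0546,36.7421) → (137.7269,38.3017) → (122.5635,63.4506) → (105.1297,93.9748) → (88.9904,111.6604). Open path.

**Shape 2** — `<polygon>` rectangle, stroke `#008000` → cut (S795, F814). Machine vertices: (35.9636,129.8000) → (132.8493,129.8000) → (132.8493,74.0131) → (35.9636,74.0131) → (35.9636,129.8000). Closed: final G1 returns to the first vertex.

**Shape 3** — `<polygon>` rectangle, stroke `#008000` → cut (S795, F814). Machine vertices: (108.9785,61.3843) → (124.1400,61.3843) → (124.1400,54.6969) → (108.9785,54.6969) → (108.9785,61.3843). Closed: final G1 returns to the first vertex.

G21
G90
G0 X147.0546 Y36.7421
M4 S795
G1 X137.7269 Y38.3017 F814
G1 X122.5635 Y63.4506
G1 X105.1297 Y93.9748
G1 X88.9904 Y111.6604
M5
G0 X35.9636 Y129.8000
M4 S795
G1 X132.8493 Y129.8000 F814
G1 X132.8493 Y74.0131
G1 X35.9636 Y74.0131
G1 X35.9636 Y129.8000
M5
G0 X108.9785 Y61.3843
M4 S795
G1 X124.1400 Y61.3843 F814
G1 X124.1400 Y54.6969
G1 X108.9785 Y54.6969
G1 X108.9785 Y61.3843
M5
G0 X0.0000 Y0.0000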